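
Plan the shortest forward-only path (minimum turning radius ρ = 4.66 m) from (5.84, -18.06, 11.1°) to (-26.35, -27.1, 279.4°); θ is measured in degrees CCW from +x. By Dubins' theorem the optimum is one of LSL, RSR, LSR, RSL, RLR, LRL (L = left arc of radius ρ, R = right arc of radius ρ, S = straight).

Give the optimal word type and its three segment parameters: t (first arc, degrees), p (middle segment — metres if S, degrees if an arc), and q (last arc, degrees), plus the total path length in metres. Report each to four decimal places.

LSL: t = 194.6071°, p = 29.6279 m, q = 73.6929°, L = 51.4494 m

Let ψ = atan2(Δy, Δx) = atan2(-9.04, -32.19) = -164.3135° be the start→goal bearing.
Normalize: d = |goal − start| / ρ = 33.435276/4.66 = 7.174952, α = (θ_start − ψ) mod 360° = 175.4135° = 3.061544 rad, β = (θ_goal − ψ) mod 360° = 83.7135° = 1.461077 rad.
Common terms: sin α = 0.079964, cos α = -0.996798, sin β = 0.993987, cos β = 0.109500, cos(α−β) = -0.029666, d² = 51.479936. Work in radians in the unit-radius frame; every candidate has L = ρ·(t + p + q).
LSL: p² = 2 + d² − 2cos(α−β) + 2d(sin α − sin β) = 40.423122; p = √p² = 6.357918; φ = atan2(cos β − cos α, d + sin α − sin β) = 0.174893 rad; t = (φ − α) mod 2π = 3.396535 rad, q = (β − φ) mod 2π = 1.286183 rad → L = 4.66·(3.396535 + 6.357918 + 1.286183) = 4.66·11.040636 = 51.449366 m
RSR: p² = 2 + d² − 2cos(α−β) + 2d(sin β − sin α) = 66.655415; p = √p² = 8.164277; φ = atan2(cos α − cos β, d − sin α + sin β) = -0.135923 rad; t = (α − φ) mod 2π = 3.197466 rad, q = (φ − β) mod 2π = 4.686186 rad → L = 4.66·(3.197466 + 8.164277 + 4.686186) = 4.66·16.047929 = 74.783349 m
LSR: p² = d² − 2 + 2cos(α−β) + 2d(sin α + sin β) = 64.831689; p = √p² = 8.051813; φ = atan2(−cos α − cos β, d + sin α + sin β) − atan2(−2, p) = 0.350618 rad; t = (φ − α) mod 2π = 3.572259 rad, q = (φ − β) mod 2π = 5.172726 rad → L = 4.66·(3.572259 + 8.051813 + 5.172726) = 4.66·16.796798 = 78.273080 m
RSL: p² = d² − 2 + 2cos(α−β) − 2d(sin α + sin β) = 34.009519; p = √p² = 5.831768; φ = atan2(cos α + cos β, d − sin α − sin β) − atan2(2, p) = -0.474802 rad; t = (α − φ) mod 2π = 3.536346 rad, q = (β − φ) mod 2π = 1.935879 rad → L = 4.66·(3.536346 + 5.831768 + 1.935879) = 4.66·11.303992 = 52.676604 m
RLR: c = (6 − d² + 2cos(α−β) + 2d(sin α − sin β))/8 = -7.331927, |c| > 1 → infeasible
LRL: c = (6 − d² + 2cos(α−β) − 2d(sin α − sin β))/8 = -4.052890, |c| > 1 → infeasible
Shortest: LSL with L = 51.449366 m ≈ 51.4494 m
Convert LSL to answer units (arcs ×180/π): t = 3.396535·180/π = 194.6071°, p = ρ·p = 4.66·6.357918 = 29.6279 m, q = 1.286183·180/π = 73.6929°, L = 51.4494 m.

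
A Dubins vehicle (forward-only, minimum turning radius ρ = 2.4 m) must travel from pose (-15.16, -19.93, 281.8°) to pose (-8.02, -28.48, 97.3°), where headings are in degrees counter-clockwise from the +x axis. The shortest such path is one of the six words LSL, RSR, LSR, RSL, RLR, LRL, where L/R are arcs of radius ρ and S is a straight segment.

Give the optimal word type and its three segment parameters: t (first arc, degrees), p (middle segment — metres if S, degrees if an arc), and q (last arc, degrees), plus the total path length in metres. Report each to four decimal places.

Let ψ = atan2(Δy, Δx) = atan2(-8.55, 7.14) = -50.1352° be the start→goal bearing.
Normalize: d = |goal − start| / ρ = 11.139215/2.4 = 4.641339, α = (θ_start − ψ) mod 360° = 331.9352° = 5.793361 rad, β = (θ_goal − ψ) mod 360° = 147.4352° = 2.573229 rad.
Common terms: sin α = -0.470471, cos α = 0.882416, sin β = 0.538254, cos β = -0.842783, cos(α−β) = -0.996917, d² = 21.542031. Work in radians in the unit-radius frame; every candidate has L = ρ·(t + p + q).
LSL: p² = 2 + d² − 2cos(α−β) + 2d(sin α − sin β) = 16.172203; p = √p² = 4.021468; φ = atan2(cos β − cos α, d + sin α − sin β) = -0.443382 rad; t = (φ − α) mod 2π = 0.046442 rad, q = (β − φ) mod 2π = 3.016611 rad → L = 2.4·(0.046442 + 4.021468 + 3.016611) = 2.4·7.084521 = 17.002849 m
RSR: p² = 2 + d² − 2cos(α−β) + 2d(sin β − sin α) = 34.899529; p = √p² = 5.907582; φ = atan2(cos α − cos β, d − sin α + sin β) = 0.296350 rad; t = (α − φ) mod 2π = 5.497011 rad, q = (φ − β) mod 2π = 4.006306 rad → L = 2.4·(5.497011 + 5.907582 + 4.006306) = 2.4·15.410900 = 36.986160 m
LSR: p² = d² − 2 + 2cos(α−β) + 2d(sin α + sin β) = 18.177407; p = √p² = 4.263497; φ = atan2(−cos α − cos β, d + sin α + sin β) − atan2(−2, p) = 0.430206 rad; t = (φ − α) mod 2π = 0.920030 rad, q = (φ − β) mod 2π = 4.140163 rad → L = 2.4·(0.920030 + 4.263497 + 4.140163) = 2.4·9.323690 = 22.376855 m
RSL: p² = d² − 2 + 2cos(α−β) − 2d(sin α + sin β) = 16.918987; p = √p² = 4.113270; φ = atan2(cos α + cos β, d − sin α − sin β) − atan2(2, p) = -0.443907 rad; t = (α − φ) mod 2π = 6.237268 rad, q = (β − φ) mod 2π = 3.017136 rad → L = 2.4·(6.237268 + 4.113270 + 3.017136) = 2.4·13.367673 = 32.082415 m
RLR: c = (6 − d² + 2cos(α−β) + 2d(sin α − sin β))/8 = -3.362441, |c| > 1 → infeasible
LRL: c = (6 − d² + 2cos(α−β) − 2d(sin α − sin β))/8 = -1.021525, |c| > 1 → infeasible
Shortest: LSL with L = 17.002849 m ≈ 17.0028 m
Convert LSL to answer units (arcs ×180/π): t = 0.046442·180/π = 2.6609°, p = ρ·p = 2.4·4.021468 = 9.6515 m, q = 3.016611·180/π = 172.8391°, L = 17.0028 m.

LSL: t = 2.6609°, p = 9.6515 m, q = 172.8391°, L = 17.0028 m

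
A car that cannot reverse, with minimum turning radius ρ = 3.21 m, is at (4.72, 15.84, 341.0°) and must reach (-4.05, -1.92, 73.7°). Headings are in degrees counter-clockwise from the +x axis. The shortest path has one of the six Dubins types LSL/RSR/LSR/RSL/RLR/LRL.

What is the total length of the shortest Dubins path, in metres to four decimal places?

Let ψ = atan2(Δy, Δx) = atan2(-17.76, -8.77) = -116.2805° be the start→goal bearing.
Normalize: d = |goal − start| / ρ = 19.807335/3.21 = 6.170509, α = (θ_start − ψ) mod 360° = 97.2805° = 1.697864 rad, β = (θ_goal − ψ) mod 360° = 189.9805° = 3.315784 rad.
Common terms: sin α = 0.991938, cos α = -0.126726, sin β = -0.173312, cos β = -0.984867, cos(α−β) = -0.047106, d² = 38.075184. Work in radians in the unit-radius frame; every candidate has L = ρ·(t + p + q).
LSL: p² = 2 + d² − 2cos(α−β) + 2d(sin α − sin β) = 54.549767; p = √p² = 7.385781; φ = atan2(cos β − cos α, d + sin α − sin β) = -0.116451 rad; t = (φ − α) mod 2π = 4.468870 rad, q = (β − φ) mod 2π = 3.432236 rad → L = 3.21·(4.468870 + 7.385781 + 3.432236) = 3.21·15.286887 = 49.070907 m
RSR: p² = 2 + d² − 2cos(α−β) + 2d(sin β − sin α) = 25.789026; p = √p² = 5.078290; φ = atan2(cos α − cos β, d − sin α + sin β) = 0.169797 rad; t = (α − φ) mod 2π = 1.528067 rad, q = (φ − β) mod 2π = 3.137198 rad → L = 3.21·(1.528067 + 5.078290 + 3.137198) = 3.21·9.743555 = 31.276811 m
LSR: p² = d² − 2 + 2cos(α−β) + 2d(sin α + sin β) = 46.083644; p = √p² = 6.788494; φ = atan2(−cos α − cos β, d + sin α + sin β) − atan2(−2, p) = 0.444235 rad; t = (φ − α) mod 2π = 5.029556 rad, q = (φ − β) mod 2π = 3.411636 rad → L = 3.21·(5.029556 + 6.788494 + 3.411636) = 3.21·15.229686 = 48.887291 m
RSL: p² = d² − 2 + 2cos(α−β) − 2d(sin α + sin β) = 25.878297; p = √p² = 5.087072; φ = atan2(cos α + cos β, d − sin α − sin β) − atan2(2, p) = -0.579380 rad; t = (α − φ) mod 2π = 2.277244 rad, q = (β − φ) mod 2π = 3.895164 rad → L = 3.21·(2.277244 + 5.087072 + 3.895164) = 3.21·11.259480 = 36.142930 m
RLR: c = (6 − d² + 2cos(α−β) + 2d(sin α − sin β))/8 = -2.223628, |c| > 1 → infeasible
LRL: c = (6 − d² + 2cos(α−β) − 2d(sin α − sin β))/8 = -5.818721, |c| > 1 → infeasible
Shortest: RSR with L = 31.276811 m ≈ 31.2768 m

31.2768 m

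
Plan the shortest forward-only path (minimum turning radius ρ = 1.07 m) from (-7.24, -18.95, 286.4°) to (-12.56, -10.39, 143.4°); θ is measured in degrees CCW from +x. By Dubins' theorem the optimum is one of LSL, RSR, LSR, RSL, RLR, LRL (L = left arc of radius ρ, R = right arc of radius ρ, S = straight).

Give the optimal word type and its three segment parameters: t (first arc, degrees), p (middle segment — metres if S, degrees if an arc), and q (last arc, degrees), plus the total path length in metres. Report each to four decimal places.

Let ψ = atan2(Δy, Δx) = atan2(8.56, -5.32) = 121.8608° be the start→goal bearing.
Normalize: d = |goal − start| / ρ = 10.078492/1.07 = 9.419151, α = (θ_start − ψ) mod 360° = 164.5392° = 2.871752 rad, β = (θ_goal − ψ) mod 360° = 21.5392° = 0.375931 rad.
Common terms: sin α = 0.266578, cos α = -0.963813, sin β = 0.367138, cos β = 0.930166, cos(α−β) = -0.798636, d² = 88.720412. Work in radians in the unit-radius frame; every candidate has L = ρ·(t + p + q).
LSL: p² = 2 + d² − 2cos(α−β) + 2d(sin α − sin β) = 90.423302; p = √p² = 9.509117; φ = atan2(cos β − cos α, d + sin α − sin β) = 0.200516 rad; t = (φ − α) mod 2π = 3.611950 rad, q = (β − φ) mod 2π = 0.175415 rad → L = 1.07·(3.611950 + 9.509117 + 0.175415) = 1.07·13.296481 = 14.227235 m
RSR: p² = 2 + d² − 2cos(α−β) + 2d(sin β − sin α) = 94.212064; p = √p² = 9.706290; φ = atan2(cos α − cos β, d − sin α + sin β) = -0.196389 rad; t = (α − φ) mod 2π = 3.068141 rad, q = (φ − β) mod 2π = 5.710866 rad → L = 1.07·(3.068141 + 9.706290 + 5.710866) = 1.07·18.485296 = 19.779267 m
LSR: p² = d² − 2 + 2cos(α−β) + 2d(sin α + sin β) = 97.061288; p = √p² = 9.851969; φ = atan2(−cos α − cos β, d + sin α + sin β) − atan2(−2, p) = 0.203630 rad; t = (φ − α) mod 2π = 3.615064 rad, q = (φ − β) mod 2π = 6.110885 rad → L = 1.07·(3.615064 + 9.851969 + 6.110885) = 1.07·19.577918 = 20.948372 m
RSL: p² = d² − 2 + 2cos(α−β) − 2d(sin α + sin β) = 73.184994; p = √p² = 8.554823; φ = atan2(cos α + cos β, d − sin α − sin β) − atan2(2, p) = -0.233491 rad; t = (α − φ) mod 2π = 3.105243 rad, q = (β − φ) mod 2π = 0.609422 rad → L = 1.07·(3.105243 + 8.554823 + 0.609422) = 1.07·12.269488 = 13.128352 m
RLR: c = (6 − d² + 2cos(α−β) + 2d(sin α − sin β))/8 = -10.776508, |c| > 1 → infeasible
LRL: c = (6 − d² + 2cos(α−β) − 2d(sin α − sin β))/8 = -10.302913, |c| > 1 → infeasible
Shortest: RSL with L = 13.128352 m ≈ 13.1284 m
Convert RSL to answer units (arcs ×180/π): t = 3.105243·180/π = 177.9173°, p = ρ·p = 1.07·8.554823 = 9.1537 m, q = 0.609422·180/π = 34.9173°, L = 13.1284 m.

RSL: t = 177.9173°, p = 9.1537 m, q = 34.9173°, L = 13.1284 m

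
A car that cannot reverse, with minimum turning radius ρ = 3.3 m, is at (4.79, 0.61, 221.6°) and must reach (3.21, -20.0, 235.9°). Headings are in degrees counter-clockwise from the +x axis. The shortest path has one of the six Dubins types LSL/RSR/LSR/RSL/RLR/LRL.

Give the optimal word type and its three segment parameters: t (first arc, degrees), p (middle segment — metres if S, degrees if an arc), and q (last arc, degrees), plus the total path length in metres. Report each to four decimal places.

Let ψ = atan2(Δy, Δx) = atan2(-20.61, -1.58) = -94.3838° be the start→goal bearing.
Normalize: d = |goal − start| / ρ = 20.670474/3.3 = 6.263780, α = (θ_start − ψ) mod 360° = 315.9838° = 5.514958 rad, β = (θ_goal − ψ) mod 360° = 330.2838° = 5.764540 rad.
Common terms: sin α = -0.694861, cos α = 0.719144, sin β = -0.495704, cos β = 0.868492, cos(α−β) = 0.969016, d² = 39.234940. Work in radians in the unit-radius frame; every candidate has L = ρ·(t + p + q).
LSL: p² = 2 + d² − 2cos(α−β) + 2d(sin α − sin β) = 36.801951; p = √p² = 6.066461; φ = atan2(cos β − cos α, d + sin α − sin β) = 0.024621 rad; t = (φ − α) mod 2π = 0.792848 rad, q = (β − φ) mod 2π = 5.739919 rad → L = 3.3·(0.792848 + 6.066461 + 5.739919) = 3.3·12.599229 = 41.577454 m
RSR: p² = 2 + d² − 2cos(α−β) + 2d(sin β − sin α) = 41.791867; p = √p² = 6.464663; φ = atan2(cos α − cos β, d − sin α + sin β) = -0.023104 rad; t = (α − φ) mod 2π = 5.538062 rad, q = (φ − β) mod 2π = 0.495541 rad → L = 3.3·(5.538062 + 6.464663 + 0.495541) = 3.3·12.498266 = 41.244278 m
LSR: p² = d² − 2 + 2cos(α−β) + 2d(sin α + sin β) = 24.258093; p = √p² = 4.925251; φ = atan2(−cos α − cos β, d + sin α + sin β) − atan2(−2, p) = 0.082439 rad; t = (φ − α) mod 2π = 0.850666 rad, q = (φ − β) mod 2π = 0.601084 rad → L = 3.3·(0.850666 + 4.925251 + 0.601084) = 3.3·6.377001 = 21.044102 m
RSL: p² = d² − 2 + 2cos(α−β) − 2d(sin α + sin β) = 54.087850; p = √p² = 7.354444; φ = atan2(cos α + cos β, d − sin α − sin β) − atan2(2, p) = -0.055678 rad; t = (α − φ) mod 2π = 5.570636 rad, q = (β − φ) mod 2π = 5.820218 rad → L = 3.3·(5.570636 + 7.354444 + 5.820218) = 3.3·18.745298 = 61.859482 m
RLR: c = (6 − d² + 2cos(α−β) + 2d(sin α − sin β))/8 = -4.223983, |c| > 1 → infeasible
LRL: c = (6 − d² + 2cos(α−β) − 2d(sin α − sin β))/8 = -3.600244, |c| > 1 → infeasible
Shortest: LSR with L = 21.044102 m ≈ 21.0441 m
Convert LSR to answer units (arcs ×180/π): t = 0.850666·180/π = 48.7396°, p = ρ·p = 3.3·4.925251 = 16.2533 m, q = 0.601084·180/π = 34.4396°, L = 21.0441 m.

LSR: t = 48.7396°, p = 16.2533 m, q = 34.4396°, L = 21.0441 m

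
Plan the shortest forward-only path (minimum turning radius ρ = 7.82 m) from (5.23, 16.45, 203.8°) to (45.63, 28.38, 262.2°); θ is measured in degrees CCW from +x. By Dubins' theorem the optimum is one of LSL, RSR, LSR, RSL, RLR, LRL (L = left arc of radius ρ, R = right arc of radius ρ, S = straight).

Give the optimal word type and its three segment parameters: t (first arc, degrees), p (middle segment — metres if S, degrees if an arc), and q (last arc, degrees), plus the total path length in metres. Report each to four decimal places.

Let ψ = atan2(Δy, Δx) = atan2(11.93, 40.40) = 16.4517° be the start→goal bearing.
Normalize: d = |goal − start| / ρ = 42.124635/7.82 = 5.386782, α = (θ_start − ψ) mod 360° = 187.3483° = 3.269844 rad, β = (θ_goal − ψ) mod 360° = 245.7483° = 4.289117 rad.
Common terms: sin α = -0.127900, cos α = -0.991787, sin β = -0.911750, cos β = -0.410746, cos(α−β) = 0.523986, d² = 29.017420. Work in radians in the unit-radius frame; every candidate has L = ρ·(t + p + q).
LSL: p² = 2 + d² − 2cos(α−β) + 2d(sin α − sin β) = 38.414299; p = √p² = 6.197927; φ = atan2(cos β − cos α, d + sin α − sin β) = 0.093885 rad; t = (φ − α) mod 2π = 3.107226 rad, q = (β − φ) mod 2π = 4.195231 rad → L = 7.82·(3.107226 + 6.197927 + 4.195231) = 7.82·13.500385 = 105.573007 m
RSR: p² = 2 + d² − 2cos(α−β) + 2d(sin β − sin α) = 21.524598; p = √p² = 4.639461; φ = atan2(cos α − cos β, d − sin α + sin β) = -0.125569 rad; t = (α − φ) mod 2π = 3.395413 rad, q = (φ − β) mod 2π = 1.868500 rad → L = 7.82·(3.395413 + 4.639461 + 1.868500) = 7.82·9.903374 = 77.444385 m
LSR: p² = d² − 2 + 2cos(α−β) + 2d(sin α + sin β) = 16.864654; p = √p² = 4.106660; φ = atan2(−cos α − cos β, d + sin α + sin β) − atan2(−2, p) = 0.765295 rad; t = (φ − α) mod 2π = 3.778636 rad, q = (φ − β) mod 2π = 2.759364 rad → L = 7.82·(3.778636 + 4.106660 + 2.759364) = 7.82·10.644660 = 83.241240 m
RSL: p² = d² − 2 + 2cos(α−β) − 2d(sin α + sin β) = 39.266131; p = √p² = 6.266269; φ = atan2(cos α + cos β, d − sin α − sin β) − atan2(2, p) = -0.523824 rad; t = (α − φ) mod 2π = 3.793669 rad, q = (β − φ) mod 2π = 4.812941 rad → L = 7.82·(3.793669 + 6.266269 + 4.812941) = 7.82·14.872879 = 116.305914 m
RLR: c = (6 − d² + 2cos(α−β) + 2d(sin α − sin β))/8 = -1.690575, |c| > 1 → infeasible
LRL: c = (6 − d² + 2cos(α−β) − 2d(sin α − sin β))/8 = -3.801787, |c| > 1 → infeasible
Shortest: RSR with L = 77.444385 m ≈ 77.4444 m
Convert RSR to answer units (arcs ×180/π): t = 3.395413·180/π = 194.5428°, p = ρ·p = 7.82·4.639461 = 36.2806 m, q = 1.868500·180/π = 107.0572°, L = 77.4444 m.

RSR: t = 194.5428°, p = 36.2806 m, q = 107.0572°, L = 77.4444 m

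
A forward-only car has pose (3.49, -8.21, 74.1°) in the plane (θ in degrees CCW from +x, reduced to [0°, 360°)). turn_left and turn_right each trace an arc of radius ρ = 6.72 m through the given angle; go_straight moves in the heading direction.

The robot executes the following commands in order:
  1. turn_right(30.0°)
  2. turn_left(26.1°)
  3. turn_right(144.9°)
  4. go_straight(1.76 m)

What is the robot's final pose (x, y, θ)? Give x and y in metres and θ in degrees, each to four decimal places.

set_pose: (x, y, θ) = (3.4900, -8.2100, 74.1000°), ρ = 6.72
turn_right(30.0°): centre at ρ to the right, rotate −30.0° → (5.2764, -5.2252, 44.1000°)
turn_left(26.1°): centre at ρ to the left, rotate +26.1° → (6.9226, -2.6757, 70.2000°)
turn_right(144.9°): centre at ρ to the right, rotate −144.9° → (19.7271, -3.1788, -74.7000° ≡ 285.3000°)
go_straight(1.76): x += 1.76·cos θ, y += 1.76·sin θ → (20.1915, -4.8764, 285.3000°)

(20.1915, -4.8764, 285.3000°)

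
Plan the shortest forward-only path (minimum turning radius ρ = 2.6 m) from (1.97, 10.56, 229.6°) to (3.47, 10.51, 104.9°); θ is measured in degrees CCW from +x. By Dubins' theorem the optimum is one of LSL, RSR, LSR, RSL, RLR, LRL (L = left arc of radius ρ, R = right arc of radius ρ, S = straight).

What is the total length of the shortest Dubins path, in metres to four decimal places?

Let ψ = atan2(Δy, Δx) = atan2(-0.05, 1.50) = -1.9092° be the start→goal bearing.
Normalize: d = |goal − start| / ρ = 1.500833/2.6 = 0.577244, α = (θ_start − ψ) mod 360° = 231.5092° = 4.040597 rad, β = (θ_goal − ψ) mod 360° = 106.8092° = 1.864171 rad.
Common terms: sin α = -0.782708, cos α = -0.622390, sin β = 0.957273, cos β = -0.289185, cos(α−β) = -0.569280, d² = 0.333210. Work in radians in the unit-radius frame; every candidate has L = ρ·(t + p + q).
LSL: p² = 2 + d² − 2cos(α−β) + 2d(sin α − sin β) = 1.462984; p = √p² = 1.209539; φ = atan2(cos β − cos α, d + sin α − sin β) = 2.862503 rad; t = (φ − α) mod 2π = 5.105091 rad, q = (β − φ) mod 2π = 5.284854 rad → L = 2.6·(5.105091 + 1.209539 + 5.284854) = 2.6·11.599484 = 30.158658 m
RSR: p² = 2 + d² − 2cos(α−β) + 2d(sin β − sin α) = 5.480554; p = √p² = 2.341058; φ = atan2(cos α − cos β, d − sin α + sin β) = -0.142816 rad; t = (α − φ) mod 2π = 4.183413 rad, q = (φ − β) mod 2π = 4.276198 rad → L = 2.6·(4.183413 + 2.341058 + 4.276198) = 2.6·10.800669 = 28.081740 m
LSR: p² = d² − 2 + 2cos(α−β) + 2d(sin α + sin β) = -2.603815 < 0 → infeasible
RSL: p² = d² − 2 + 2cos(α−β) − 2d(sin α + sin β) = -3.006883 < 0 → infeasible
RLR: c = (6 − d² + 2cos(α−β) + 2d(sin α − sin β))/8 = 0.314931; p = 2π − arccos c = 5.032773 rad; φ = atan2(cos α − cos β, d − sin α + sin β) = -0.142816 rad; t = (α − φ + p/2) mod 2π = 0.416614 rad, q = (α − β − t + p) mod 2π = 0.509399 rad → L = 2.6·(0.416614 + 5.032773 + 0.509399) = 2.6·5.958785 = 15.492842 m
LRL: c = (6 − d² + 2cos(α−β) − 2d(sin α − sin β))/8 = 0.817127; p = 2π − arccos c = 5.668798 rad; φ = atan2(cos β − cos α, d + sin α − sin β) = 2.862503 rad; t = (φ − α + p/2) mod 2π = 1.656305 rad, q = (β − α − t + p) mod 2π = 1.836068 rad → L = 2.6·(1.656305 + 5.668798 + 1.836068) = 2.6·9.161171 = 23.819045 m
Shortest: RLR with L = 15.492842 m ≈ 15.4928 m

15.4928 m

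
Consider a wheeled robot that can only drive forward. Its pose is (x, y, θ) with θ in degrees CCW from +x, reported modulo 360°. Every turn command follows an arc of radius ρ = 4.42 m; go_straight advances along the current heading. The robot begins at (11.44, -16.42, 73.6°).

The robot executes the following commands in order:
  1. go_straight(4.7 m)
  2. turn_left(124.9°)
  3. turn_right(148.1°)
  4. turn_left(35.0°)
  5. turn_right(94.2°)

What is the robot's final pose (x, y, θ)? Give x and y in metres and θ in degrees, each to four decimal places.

(8.3982, 7.0137, 351.2000°)

set_pose: (x, y, θ) = (11.4400, -16.4200, 73.6000°), ρ = 4.42
go_straight(4.7): x += 4.7·cos θ, y += 4.7·sin θ → (12.7670, -11.9112, 73.6000°)
turn_left(124.9°): centre at ρ to the left, rotate +124.9° → (7.1244, -6.4717, 198.5000°)
turn_right(148.1°): centre at ρ to the right, rotate −148.1° → (2.3162, 0.5373, 50.4000°)
turn_left(35.0°): centre at ρ to the left, rotate +35.0° → (3.3163, 3.0003, 85.4000°)
turn_right(94.2°): centre at ρ to the right, rotate −94.2° → (8.3982, 7.0137, -8.8000° ≡ 351.2000°)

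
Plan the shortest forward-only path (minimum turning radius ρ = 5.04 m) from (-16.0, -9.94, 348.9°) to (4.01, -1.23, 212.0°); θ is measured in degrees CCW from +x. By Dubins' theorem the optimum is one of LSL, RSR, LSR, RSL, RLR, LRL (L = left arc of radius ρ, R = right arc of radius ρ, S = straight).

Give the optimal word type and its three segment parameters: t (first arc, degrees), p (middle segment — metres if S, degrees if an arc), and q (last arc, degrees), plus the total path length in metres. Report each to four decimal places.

LSR: t = 70.8105°, p = 15.1971 m, q = 207.7105°, L = 39.6971 m

Let ψ = atan2(Δy, Δx) = atan2(8.71, 20.01) = 23.5226° be the start→goal bearing.
Normalize: d = |goal − start| / ρ = 21.823478/5.04 = 4.330055, α = (θ_start − ψ) mod 360° = 325.3774° = 5.678906 rad, β = (θ_goal − ψ) mod 360° = 188.4774° = 3.289550 rad.
Common terms: sin α = -0.568169, cos α = 0.822912, sin β = -0.147419, cos β = -0.989074, cos(α−β) = -0.730162, d² = 18.749378. Work in radians in the unit-radius frame; every candidate has L = ρ·(t + p + q).
LSL: p² = 2 + d² − 2cos(α−β) + 2d(sin α − sin β) = 18.565957; p = √p² = 4.308823; φ = atan2(cos β − cos α, d + sin α − sin β) = -0.434029 rad; t = (φ − α) mod 2π = 0.170251 rad, q = (β − φ) mod 2π = 3.723579 rad → L = 5.04·(0.170251 + 4.308823 + 3.723579) = 5.04·8.202653 = 41.341370 m
RSR: p² = 2 + d² − 2cos(α−β) + 2d(sin β − sin α) = 25.853448; p = √p² = 5.084629; φ = atan2(cos α − cos β, d − sin α + sin β) = 0.364375 rad; t = (α − φ) mod 2π = 5.314531 rad, q = (φ − β) mod 2π = 3.358010 rad → L = 5.04·(5.314531 + 5.084629 + 3.358010) = 5.04·13.757170 = 69.336135 m
LSR: p² = d² − 2 + 2cos(α−β) + 2d(sin α + sin β) = 9.091986; p = √p² = 3.015292; φ = atan2(−cos α − cos β, d + sin α + sin β) − atan2(−2, p) = 0.631597 rad; t = (φ − α) mod 2π = 1.235876 rad, q = (φ − β) mod 2π = 3.625232 rad → L = 5.04·(1.235876 + 3.015292 + 3.625232) = 5.04·7.876401 = 39.697060 m
RSL: p² = d² − 2 + 2cos(α−β) − 2d(sin α + sin β) = 21.486121; p = √p² = 4.635312; φ = atan2(cos α + cos β, d − sin α − sin β) − atan2(2, p) = -0.440258 rad; t = (α − φ) mod 2π = 6.119164 rad, q = (β − φ) mod 2π = 3.729809 rad → L = 5.04·(6.119164 + 4.635312 + 3.729809) = 5.04·14.484286 = 73.000799 m
RLR: c = (6 − d² + 2cos(α−β) + 2d(sin α − sin β))/8 = -2.231681, |c| > 1 → infeasible
LRL: c = (6 − d² + 2cos(α−β) − 2d(sin α − sin β))/8 = -1.320745, |c| > 1 → infeasible
Shortest: LSR with L = 39.697060 m ≈ 39.6971 m
Convert LSR to answer units (arcs ×180/π): t = 1.235876·180/π = 70.8105°, p = ρ·p = 5.04·3.015292 = 15.1971 m, q = 3.625232·180/π = 207.7105°, L = 39.6971 m.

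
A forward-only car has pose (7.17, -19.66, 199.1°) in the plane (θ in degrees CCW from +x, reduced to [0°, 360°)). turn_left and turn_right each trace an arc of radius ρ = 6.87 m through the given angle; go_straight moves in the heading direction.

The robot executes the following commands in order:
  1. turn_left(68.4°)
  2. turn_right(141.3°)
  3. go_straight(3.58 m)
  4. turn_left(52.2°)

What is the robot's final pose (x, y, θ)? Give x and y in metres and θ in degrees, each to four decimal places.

(-17.3191, -23.9112, 178.4000°)

set_pose: (x, y, θ) = (7.1700, -19.6600, 199.1000°), ρ = 6.87
turn_left(68.4°): centre at ρ to the left, rotate +68.4° → (2.5545, -25.8521, 267.5000°)
turn_right(141.3°): centre at ρ to the right, rotate −141.3° → (-9.8528, -29.6099, 126.2000°)
go_straight(3.58): x += 3.58·cos θ, y += 3.58·sin θ → (-11.9671, -26.7210, 126.2000°)
turn_left(52.2°): centre at ρ to the left, rotate +52.2° → (-17.3191, -23.9112, 178.4000°)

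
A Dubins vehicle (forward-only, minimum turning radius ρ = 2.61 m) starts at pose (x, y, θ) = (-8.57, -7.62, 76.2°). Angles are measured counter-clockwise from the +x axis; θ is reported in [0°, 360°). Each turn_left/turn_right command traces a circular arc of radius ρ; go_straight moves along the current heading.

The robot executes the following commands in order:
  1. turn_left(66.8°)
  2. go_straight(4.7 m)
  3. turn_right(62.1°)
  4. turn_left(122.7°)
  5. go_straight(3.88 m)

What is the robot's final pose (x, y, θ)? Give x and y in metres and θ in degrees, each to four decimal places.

set_pose: (x, y, θ) = (-8.5700, -7.6200, 76.2000°), ρ = 2.61
turn_left(66.8°): centre at ρ to the left, rotate +66.8° → (-9.5339, -4.9130, 143.0000°)
go_straight(4.7): x += 4.7·cos θ, y += 4.7·sin θ → (-13.2875, -2.0845, 143.0000°)
turn_right(62.1°): centre at ρ to the right, rotate −62.1° → (-14.2939, 0.4128, 80.9000°)
turn_left(122.7°): centre at ρ to the left, rotate +122.7° → (-17.9160, 3.2173, 203.6000°)
go_straight(3.88): x += 3.88·cos θ, y += 3.88·sin θ → (-21.4715, 1.6639, 203.6000°)

(-21.4715, 1.6639, 203.6000°)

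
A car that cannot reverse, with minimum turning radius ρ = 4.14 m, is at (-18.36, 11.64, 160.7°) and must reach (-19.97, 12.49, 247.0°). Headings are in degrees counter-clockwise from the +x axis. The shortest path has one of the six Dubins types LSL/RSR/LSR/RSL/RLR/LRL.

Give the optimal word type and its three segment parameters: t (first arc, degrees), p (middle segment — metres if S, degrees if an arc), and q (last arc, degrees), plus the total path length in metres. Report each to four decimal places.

LRL: t = 43.9551°, p = 326.6365°, q = 8.9814°, L = 27.4267 m

Let ψ = atan2(Δy, Δx) = atan2(0.85, -1.61) = 152.1682° be the start→goal bearing.
Normalize: d = |goal − start| / ρ = 1.820604/4.14 = 0.439759, α = (θ_start − ψ) mod 360° = 8.5318° = 0.148908 rad, β = (θ_goal − ψ) mod 360° = 94.8318° = 1.655128 rad.
Common terms: sin α = 0.148359, cos α = 0.988934, sin β = 0.996446, cos β = -0.084231, cos(α−β) = 0.064532, d² = 0.193388. Work in radians in the unit-radius frame; every candidate has L = ρ·(t + p + q).
LSL: p² = 2 + d² − 2cos(α−β) + 2d(sin α − sin β) = 1.318415; p = √p² = 1.148222; φ = atan2(cos β − cos α, d + sin α − sin β) = -1.934371 rad; t = (φ − α) mod 2π = 4.199906 rad, q = (β − φ) mod 2π = 3.589499 rad → L = 4.14·(4.199906 + 1.148222 + 3.589499) = 4.14·8.937627 = 37.001775 m
RSR: p² = 2 + d² − 2cos(α−β) + 2d(sin β − sin α) = 2.810233; p = √p² = 1.676375; φ = atan2(cos α − cos β, d − sin α + sin β) = 0.694720 rad; t = (α − φ) mod 2π = 5.737374 rad, q = (φ − β) mod 2π = 5.322777 rad → L = 4.14·(5.737374 + 1.676375 + 5.322777) = 4.14·12.736526 = 52.729219 m
LSR: p² = d² − 2 + 2cos(α−β) + 2d(sin α + sin β) = -0.670669 < 0 → infeasible
RSL: p² = d² − 2 + 2cos(α−β) − 2d(sin α + sin β) = -2.684425 < 0 → infeasible
RLR: c = (6 − d² + 2cos(α−β) + 2d(sin α − sin β))/8 = 0.648721; p = 2π − arccos c = 5.418291 rad; φ = atan2(cos α − cos β, d − sin α + sin β) = 0.694720 rad; t = (α − φ + p/2) mod 2π = 2.163335 rad, q = (α − β − t + p) mod 2π = 1.748738 rad → L = 4.14·(2.163335 + 5.418291 + 1.748738) = 4.14·9.330364 = 38.627706 m
LRL: c = (6 − d² + 2cos(α−β) − 2d(sin α − sin β))/8 = 0.835198; p = 2π − arccos c = 5.700882 rad; φ = atan2(cos β − cos α, d + sin α − sin β) = -1.934371 rad; t = (φ − α + p/2) mod 2π = 0.767162 rad, q = (β − α − t + p) mod 2π = 0.156754 rad → L = 4.14·(0.767162 + 5.700882 + 0.156754) = 4.14·6.624798 = 27.426663 m
Shortest: LRL with L = 27.426663 m ≈ 27.4267 m
Convert LRL to answer units (arcs ×180/π): t = 0.767162·180/π = 43.9551°, p = 5.700882·180/π = 326.6365°, q = 0.156754·180/π = 8.9814°, L = 27.4267 m.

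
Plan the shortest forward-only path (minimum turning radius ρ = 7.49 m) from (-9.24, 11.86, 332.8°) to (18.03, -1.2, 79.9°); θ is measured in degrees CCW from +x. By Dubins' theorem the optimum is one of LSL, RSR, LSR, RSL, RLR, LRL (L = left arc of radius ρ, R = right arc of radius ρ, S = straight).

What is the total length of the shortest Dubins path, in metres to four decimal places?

38.8505 m

Let ψ = atan2(Δy, Δx) = atan2(-13.06, 27.27) = -25.5904° be the start→goal bearing.
Normalize: d = |goal − start| / ρ = 30.236013/7.49 = 4.036851, α = (θ_start − ψ) mod 360° = 358.3904° = 6.255093 rad, β = (θ_goal − ψ) mod 360° = 105.4904° = 1.841155 rad.
Common terms: sin α = -0.028088, cos α = 0.999605, sin β = 0.963675, cos β = -0.267078, cos(α−β) = -0.294040, d² = 16.296165. Work in radians in the unit-radius frame; every candidate has L = ρ·(t + p + q).
LSL: p² = 2 + d² − 2cos(α−β) + 2d(sin α − sin β) = 10.877043; p = √p² = 3.298036; φ = atan2(cos β − cos α, d + sin α − sin β) = -0.394202 rad; t = (φ − α) mod 2π = 5.917075 rad, q = (β − φ) mod 2π = 2.235358 rad → L = 7.49·(5.917075 + 3.298036 + 2.235358) = 7.49·11.450469 = 85.764014 m
RSR: p² = 2 + d² − 2cos(α−β) + 2d(sin β − sin α) = 26.891449; p = √p² = 5.185697; φ = atan2(cos α − cos β, d − sin α + sin β) = 0.246761 rad; t = (α − φ) mod 2π = 6.008332 rad, q = (φ − β) mod 2π = 4.688791 rad → L = 7.49·(6.008332 + 5.185697 + 4.688791) = 7.49·15.882820 = 118.962318 m
LSR: p² = d² − 2 + 2cos(α−β) + 2d(sin α + sin β) = 21.261732; p = √p² = 4.611045; φ = atan2(−cos α − cos β, d + sin α + sin β) − atan2(−2, p) = 0.262986 rad; t = (φ − α) mod 2π = 0.291078 rad, q = (φ − β) mod 2π = 4.705015 rad → L = 7.49·(0.291078 + 4.611045 + 4.705015) = 7.49·9.607138 = 71.957461 m
RSL: p² = d² − 2 + 2cos(α−β) − 2d(sin α + sin β) = 6.154437; p = √p² = 2.480814; φ = atan2(cos α + cos β, d − sin α − sin β) − atan2(2, p) = -0.446550 rad; t = (α − φ) mod 2π = 0.418458 rad, q = (β − φ) mod 2π = 2.287706 rad → L = 7.49·(0.418458 + 2.480814 + 2.287706) = 7.49·5.186978 = 38.850467 m
RLR: c = (6 − d² + 2cos(α−β) + 2d(sin α − sin β))/8 = -2.361431, |c| > 1 → infeasible
LRL: c = (6 − d² + 2cos(α−β) − 2d(sin α − sin β))/8 = -0.359630; p = 2π − arccos c = 4.344517 rad; φ = atan2(cos β − cos α, d + sin α − sin β) = -0.394202 rad; t = (φ − α + p/2) mod 2π = 1.806148 rad, q = (β − α − t + p) mod 2π = 4.407616 rad → L = 7.49·(1.806148 + 4.344517 + 4.407616) = 7.49·10.558282 = 79.081533 m
Shortest: RSL with L = 38.850467 m ≈ 38.8505 m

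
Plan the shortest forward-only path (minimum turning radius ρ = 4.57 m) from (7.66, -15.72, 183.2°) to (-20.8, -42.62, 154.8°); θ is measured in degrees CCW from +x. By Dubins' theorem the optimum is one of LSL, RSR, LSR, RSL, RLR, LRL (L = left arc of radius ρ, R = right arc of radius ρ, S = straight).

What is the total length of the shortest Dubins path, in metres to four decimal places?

Let ψ = atan2(Δy, Δx) = atan2(-26.90, -28.46) = -136.6141° be the start→goal bearing.
Normalize: d = |goal − start| / ρ = 39.160970/4.57 = 8.569140, α = (θ_start − ψ) mod 360° = 319.8141° = 5.581809 rad, β = (θ_goal − ψ) mod 360° = 291.4141° = 5.086136 rad.
Common terms: sin α = -0.645269, cos α = 0.763955, sin β = -0.930966, cos β = 0.365106, cos(α−β) = 0.879649, d² = 73.430162. Work in radians in the unit-radius frame; every candidate has L = ρ·(t + p + q).
LSL: p² = 2 + d² − 2cos(α−β) + 2d(sin α − sin β) = 78.567211; p = √p² = 8.863815; φ = atan2(cos β − cos α, d + sin α − sin β) = -0.045013 rad; t = (φ − α) mod 2π = 0.656363 rad, q = (β − φ) mod 2π = 5.131149 rad → L = 4.57·(0.656363 + 8.863815 + 5.131149) = 4.57·14.651326 = 66.956562 m
RSR: p² = 2 + d² − 2cos(α−β) + 2d(sin β − sin α) = 68.774520; p = √p² = 8.293040; φ = atan2(cos α − cos β, d − sin α + sin β) = 0.048113 rad; t = (α − φ) mod 2π = 5.533696 rad, q = (φ − β) mod 2π = 1.245162 rad → L = 4.57·(5.533696 + 8.293040 + 1.245162) = 4.57·15.071899 = 68.878580 m
LSR: p² = d² − 2 + 2cos(α−β) + 2d(sin α + sin β) = 46.175498; p = √p² = 6.795256; φ = atan2(−cos α − cos β, d + sin α + sin β) − atan2(−2, p) = 0.126164 rad; t = (φ − α) mod 2π = 0.827540 rad, q = (φ − β) mod 2π = 1.323213 rad → L = 4.57·(0.827540 + 6.795256 + 1.323213) = 4.57·8.946008 = 40.883258 m
RSL: p² = d² − 2 + 2cos(α−β) − 2d(sin α + sin β) = 100.203421; p = √p² = 10.010166; φ = atan2(cos α + cos β, d − sin α − sin β) − atan2(2, p) = -0.086368 rad; t = (α − φ) mod 2π = 5.668177 rad, q = (β − φ) mod 2π = 5.172504 rad → L = 4.57·(5.668177 + 10.010166 + 5.172504) = 4.57·20.850847 = 95.288372 m
RLR: c = (6 − d² + 2cos(α−β) + 2d(sin α − sin β))/8 = -7.596815, |c| > 1 → infeasible
LRL: c = (6 − d² + 2cos(α−β) − 2d(sin α − sin β))/8 = -8.820901, |c| > 1 → infeasible
Shortest: LSR with L = 40.883258 m ≈ 40.8833 m

40.8833 m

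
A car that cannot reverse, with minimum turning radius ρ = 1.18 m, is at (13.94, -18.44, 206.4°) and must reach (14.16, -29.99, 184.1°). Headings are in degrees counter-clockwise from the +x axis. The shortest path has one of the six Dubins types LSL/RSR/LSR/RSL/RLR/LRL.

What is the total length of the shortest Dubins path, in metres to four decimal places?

12.6049 m

Let ψ = atan2(Δy, Δx) = atan2(-11.55, 0.22) = -88.9088° be the start→goal bearing.
Normalize: d = |goal − start| / ρ = 11.552095/1.18 = 9.789911, α = (θ_start − ψ) mod 360° = 295.3088° = 5.154111 rad, β = (θ_goal − ψ) mod 360° = 273.0088° = 4.764902 rad.
Common terms: sin α = -0.904017, cos α = 0.427496, sin β = -0.998621, cos β = 0.052489, cos(α−β) = 0.925210, d² = 95.842359. Work in radians in the unit-radius frame; every candidate has L = ρ·(t + p + q).
LSL: p² = 2 + d² − 2cos(α−β) + 2d(sin α − sin β) = 97.844278; p = √p² = 9.891627; φ = atan2(cos β − cos α, d + sin α − sin β) = -0.037921 rad; t = (φ − α) mod 2π = 1.091154 rad, q = (β − φ) mod 2π = 4.802823 rad → L = 1.18·(1.091154 + 9.891627 + 4.802823) = 1.18·15.785604 = 18.627012 m
RSR: p² = 2 + d² − 2cos(α−β) + 2d(sin β − sin α) = 94.139600; p = √p² = 9.702556; φ = atan2(cos α − cos β, d − sin α + sin β) = 0.038660 rad; t = (α − φ) mod 2π = 5.115451 rad, q = (φ − β) mod 2π = 1.556943 rad → L = 1.18·(5.115451 + 9.702556 + 1.556943) = 1.18·16.374950 = 19.322441 m
LSR: p² = d² − 2 + 2cos(α−β) + 2d(sin α + sin β) = 58.439454; p = √p² = 7.644570; φ = atan2(−cos α − cos β, d + sin α + sin β) − atan2(−2, p) = 0.195108 rad; t = (φ − α) mod 2π = 1.324182 rad, q = (φ − β) mod 2π = 1.713391 rad → L = 1.18·(1.324182 + 7.644570 + 1.713391) = 1.18·10.682143 = 12.604929 m
RSL: p² = d² − 2 + 2cos(α−β) − 2d(sin α + sin β) = 132.946102; p = √p² = 11.530226; φ = atan2(cos α + cos β, d − sin α − sin β) − atan2(2, p) = -0.130721 rad; t = (α − φ) mod 2π = 5.284831 rad, q = (β − φ) mod 2π = 4.895623 rad → L = 1.18·(5.284831 + 11.530226 + 4.895623) = 1.18·21.710680 = 25.618602 m
RLR: c = (6 − d² + 2cos(α−β) + 2d(sin α − sin β))/8 = -10.767450, |c| > 1 → infeasible
LRL: c = (6 − d² + 2cos(α−β) − 2d(sin α − sin β))/8 = -11.230535, |c| > 1 → infeasible
Shortest: LSR with L = 12.604929 m ≈ 12.6049 m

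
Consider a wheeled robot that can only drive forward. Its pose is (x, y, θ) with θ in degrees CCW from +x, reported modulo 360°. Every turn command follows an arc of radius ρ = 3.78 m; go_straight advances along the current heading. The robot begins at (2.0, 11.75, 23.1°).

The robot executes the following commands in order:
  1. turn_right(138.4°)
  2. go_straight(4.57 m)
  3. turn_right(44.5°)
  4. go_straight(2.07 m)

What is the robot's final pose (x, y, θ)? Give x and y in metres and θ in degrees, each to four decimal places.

(0.8926, -0.1209, 200.2000°)

set_pose: (x, y, θ) = (2.0000, 11.7500, 23.1000°), ρ = 3.78
turn_right(138.4°): centre at ρ to the right, rotate −138.4° → (6.9005, 6.6577, -115.3000° ≡ 244.7000°)
go_straight(4.57): x += 4.57·cos θ, y += 4.57·sin θ → (4.9474, 2.5260, 244.7000°)
turn_right(44.5°): centre at ρ to the right, rotate −44.5° → (2.8352, 0.5939, 200.2000°)
go_straight(2.07): x += 2.07·cos θ, y += 2.07·sin θ → (0.8926, -0.1209, 200.2000°)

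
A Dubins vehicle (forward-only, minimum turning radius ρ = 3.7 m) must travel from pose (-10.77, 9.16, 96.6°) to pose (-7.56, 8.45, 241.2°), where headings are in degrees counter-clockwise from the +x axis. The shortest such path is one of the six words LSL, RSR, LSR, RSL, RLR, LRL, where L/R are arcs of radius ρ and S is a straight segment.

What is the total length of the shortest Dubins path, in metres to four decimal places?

Let ψ = atan2(Δy, Δx) = atan2(-0.71, 3.21) = -12.4721° be the start→goal bearing.
Normalize: d = |goal − start| / ρ = 3.287583/3.7 = 0.888536, α = (θ_start − ψ) mod 360° = 109.0721° = 1.903667 rad, β = (θ_goal − ψ) mod 360° = 253.6721° = 4.427413 rad.
Common terms: sin α = 0.945108, cos α = -0.326758, sin β = -0.959668, cos β = -0.281134, cos(α−β) = -0.815128, d² = 0.789496. Work in radians in the unit-radius frame; every candidate has L = ρ·(t + p + q).
LSL: p² = 2 + d² − 2cos(α−β) + 2d(sin α − sin β) = 7.804676; p = √p² = 2.793685; φ = atan2(cos β − cos α, d + sin α − sin β) = 0.016332 rad; t = (φ − α) mod 2π = 4.395850 rad, q = (β − φ) mod 2π = 4.411082 rad → L = 3.7·(4.395850 + 2.793685 + 4.411082) = 3.7·11.600616 = 42.922281 m
RSR: p² = 2 + d² − 2cos(α−β) + 2d(sin β − sin α) = 1.034827; p = √p² = 1.017264; φ = atan2(cos α − cos β, d − sin α + sin β) = -3.096728 rad; t = (α − φ) mod 2π = 5.000396 rad, q = (φ − β) mod 2π = 5.042229 rad → L = 3.7·(5.000396 + 1.017264 + 5.042229) = 3.7·11.059889 = 40.921589 m
LSR: p² = d² − 2 + 2cos(α−β) + 2d(sin α + sin β) = -2.866634 < 0 → infeasible
RSL: p² = d² − 2 + 2cos(α−β) − 2d(sin α + sin β) = -2.814885 < 0 → infeasible
RLR: c = (6 − d² + 2cos(α−β) + 2d(sin α − sin β))/8 = 0.870647; p = 2π − arccos c = 5.768904 rad; φ = atan2(cos α − cos β, d − sin α + sin β) = -3.096728 rad; t = (α − φ + p/2) mod 2π = 1.601662 rad, q = (α − β − t + p) mod 2π = 1.643496 rad → L = 3.7·(1.601662 + 5.768904 + 1.643496) = 3.7·9.014063 = 33.352032 m
LRL: c = (6 − d² + 2cos(α−β) − 2d(sin α − sin β))/8 = 0.024415; p = 2π − arccos c = 4.736807 rad; φ = atan2(cos β − cos α, d + sin α − sin β) = 0.016332 rad; t = (φ − α + p/2) mod 2π = 0.481068 rad, q = (β − α − t + p) mod 2π = 0.496300 rad → L = 3.7·(0.481068 + 4.736807 + 0.496300) = 3.7·5.714175 = 21.142446 m
Shortest: LRL with L = 21.142446 m ≈ 21.1424 m

21.1424 m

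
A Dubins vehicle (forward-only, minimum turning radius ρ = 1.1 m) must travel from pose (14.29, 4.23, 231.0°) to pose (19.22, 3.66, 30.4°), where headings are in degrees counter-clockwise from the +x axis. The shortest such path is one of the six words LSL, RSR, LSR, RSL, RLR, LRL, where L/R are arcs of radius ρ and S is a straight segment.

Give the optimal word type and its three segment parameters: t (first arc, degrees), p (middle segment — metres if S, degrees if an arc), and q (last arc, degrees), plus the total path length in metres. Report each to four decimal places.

LSL: t = 145.9300°, p = 3.6779 m, q = 13.4700°, L = 6.7382 m

Let ψ = atan2(Δy, Δx) = atan2(-0.57, 4.93) = -6.5952° be the start→goal bearing.
Normalize: d = |goal − start| / ρ = 4.962842/1.1 = 4.511674, α = (θ_start − ψ) mod 360° = 237.5952° = 4.146818 rad, β = (θ_goal − ψ) mod 360° = 36.9952° = 0.645688 rad.
Common terms: sin α = -0.844283, cos α = -0.535898, sin β = 0.601748, cos β = 0.798686, cos(α−β) = -0.936060, d² = 20.355207. Work in radians in the unit-radius frame; every candidate has L = ρ·(t + p + q).
LSL: p² = 2 + d² − 2cos(α−β) + 2d(sin α − sin β) = 11.179287; p = √p² = 3.343544; φ = atan2(cos β − cos α, d + sin α − sin β) = 0.410592 rad; t = (φ − α) mod 2π = 2.546960 rad, q = (β − φ) mod 2π = 0.235095 rad → L = 1.1·(2.546960 + 3.343544 + 0.235095) = 1.1·6.125599 = 6.738159 m
RSR: p² = 2 + d² − 2cos(α−β) + 2d(sin β − sin α) = 37.275365; p = √p² = 6.105355; φ = atan2(cos α − cos β, d − sin α + sin β) = -0.220372 rad; t = (α − φ) mod 2π = 4.367190 rad, q = (φ − β) mod 2π = 5.417126 rad → L = 1.1·(4.367190 + 6.105355 + 5.417126) = 1.1·15.889671 = 17.478638 m
LSR: p² = d² − 2 + 2cos(α−β) + 2d(sin α + sin β) = 14.294609; p = √p² = 3.780821; φ = atan2(−cos α − cos β, d + sin α + sin β) − atan2(−2, p) = 0.425089 rad; t = (φ − α) mod 2π = 2.561456 rad, q = (φ − β) mod 2π = 6.062586 rad → L = 1.1·(2.561456 + 3.780821 + 6.062586) = 1.1·12.404863 = 13.645349 m
RSL: p² = d² − 2 + 2cos(α−β) − 2d(sin α + sin β) = 18.671566; p = √p² = 4.321061; φ = atan2(cos α + cos β, d − sin α − sin β) − atan2(2, p) = -0.378269 rad; t = (α − φ) mod 2π = 4.525087 rad, q = (β − φ) mod 2π = 1.023957 rad → L = 1.1·(4.525087 + 4.321061 + 1.023957) = 1.1·9.870105 = 10.857115 m
RLR: c = (6 − d² + 2cos(α−β) + 2d(sin α − sin β))/8 = -3.659421, |c| > 1 → infeasible
LRL: c = (6 − d² + 2cos(α−β) − 2d(sin α − sin β))/8 = -0.397411; p = 2π − arccos c = 4.303695 rad; φ = atan2(cos β − cos α, d + sin α − sin β) = 0.410592 rad; t = (φ − α + p/2) mod 2π = 4.698807 rad, q = (β − α − t + p) mod 2π = 2.386943 rad → L = 1.1·(4.698807 + 4.303695 + 2.386943) = 1.1·11.389446 = 12.528390 m
Shortest: LSL with L = 6.738159 m ≈ 6.7382 m
Convert LSL to answer units (arcs ×180/π): t = 2.546960·180/π = 145.9300°, p = ρ·p = 1.1·3.343544 = 3.6779 m, q = 0.235095·180/π = 13.4700°, L = 6.7382 m.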